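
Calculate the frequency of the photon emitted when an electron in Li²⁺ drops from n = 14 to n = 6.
6.71e+14 Hz

First, find the transition energy:
E_14 = -13.6057 × 3² / 14² = -0.62475 eV
E_6 = -13.6057 × 3² / 6² = -3.40143 eV
|ΔE| = |E_6 - E_14| = 2.77668 eV

Convert to Joules: E = 2.77668 eV × (1.602177 × 10⁻¹⁹ J/eV) = 4.4487e-19 J

Using E = hf:
f = E/h = 4.4487e-19 J / (6.62607 × 10⁻³⁴ J·s)
f = 6.71e+14 Hz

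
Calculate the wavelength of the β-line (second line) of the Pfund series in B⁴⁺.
186.0500 nm

The lines of a series are numbered from the longest wavelength (smallest ΔE) outward; the second line is the transition from n = n_f + 2 to n_f.
The Pfund series has all transitions ending at n_f = 5.

For B⁴⁺ (Z = 5), the second line (β-line) is the jump from n = 7 to n = 5:
E_7 = -13.6057 × 5² / 7² = -6.94168367 eV
E_5 = -13.6057 × 5² / 5² = -13.60570000 eV
ΔE = E_7 - E_5 = 6.66401633 eV

λ = hc/E = 1239.84 eV·nm / 6.66401633 eV
λ = 186.0500 nm

This is the β-line of the Pfund series in B⁴⁺.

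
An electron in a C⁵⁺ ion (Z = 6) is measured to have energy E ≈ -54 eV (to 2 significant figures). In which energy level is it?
n = 3

The exact energy levels follow E_n = -13.6057 Z² / n² eV with Z = 6.

The measured value (-54 eV) is reported to only 2 significant figures, so we must test candidate n values and see which one matches to that precision.

Candidate energies:
  n = 1:  E = -13.6057 × 6² / 1² = -489.80520 eV
  n = 2:  E = -13.6057 × 6² / 2² = -122.45130 eV
  n = 3:  E = -13.6057 × 6² / 3² = -54.42280 eV  ← matches
  n = 4:  E = -13.6057 × 6² / 4² = -30.61283 eV
  n = 5:  E = -13.6057 × 6² / 5² = -19.59221 eV

Checking against the measurement of -54 eV (2 sig figs), only n = 3 agrees:
E_3 = -54.42280 eV, which rounds to -54 eV ✓

Therefore n = 3.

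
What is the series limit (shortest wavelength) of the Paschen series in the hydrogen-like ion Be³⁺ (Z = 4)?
51.259 nm

The series limit corresponds to the transition from n = ∞ to n = 3.
This is the highest energy (shortest wavelength) transition in the Paschen series.

E_∞ = 0 eV
E_3 = -13.6057 × 4² / 3² = -24.18791 eV

Energy at series limit:
ΔE = E_∞ - E_3 = 0 - (-24.18791) = 24.18791 eV
λ = hc/E = 1239.84 eV·nm / 24.18791 eV = 51.259 nm

This energy equals the ionization energy from the n = 3 state of Be³⁺.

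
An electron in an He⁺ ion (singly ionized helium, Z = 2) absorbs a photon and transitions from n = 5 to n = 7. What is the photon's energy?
1.066 eV

The energy levels of a hydrogen-like atom are E_n = -13.6057 Z² eV / n².

Energy at n = 5: E_5 = -13.6057 × 2² / 5² = -2.176912 eV
Energy at n = 7: E_7 = -13.6057 × 2² / 7² = -1.110669 eV

The excitation energy is the difference:
ΔE = E_7 - E_5
ΔE = -1.110669 - (-2.176912)
ΔE = 1.066 eV

Since this is positive, energy must be absorbed (photon absorption).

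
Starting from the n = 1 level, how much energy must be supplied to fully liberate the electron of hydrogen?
13.60570 eV

The ionization energy is the energy needed to remove the electron completely (n → ∞).

For hydrogen, E_n = -13.6057 eV / n².

At n = 1: E_1 = -13.6057 / 1² = -13.60570000 eV
At n = ∞: E_∞ = 0 eV

Ionization energy = E_∞ - E_1 = 0 - (-13.60570000) = 13.60570000 eV
Ionization energy ≈ 13.60570 eV

This is also called the binding energy of the electron in state n = 1.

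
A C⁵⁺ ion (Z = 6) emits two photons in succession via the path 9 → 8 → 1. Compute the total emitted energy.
483.76 eV

The energy levels of C⁵⁺ are E_n = -13.6057 × 6² / n² eV.

First transition (9 → 8):
ΔE₁ = |E_8 - E_9|
ΔE₁ = |-7.65320625 - (-6.04697778)| = 1.60623 eV

Second transition (8 → 1):
ΔE₂ = |E_1 - E_8|
ΔE₂ = |-489.80520000 - (-7.65320625)| = 482.15199 eV

Total energy released:
E_total = ΔE₁ + ΔE₂ = 1.60623 + 482.15199 = 483.76 eV

Note: This equals the direct transition 9 → 1: 483.76 eV ✓
Energy is conserved regardless of the path taken.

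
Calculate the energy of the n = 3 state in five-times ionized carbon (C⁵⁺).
-54.42 eV

For hydrogen-like ions, the energy levels scale with Z²:
E_n = -13.6057 Z² / n² eV

For C⁵⁺ (Z = 6) at n = 3:
E_3 = -13.6057 × 6² / 3²
E_3 = -13.6057 × 36 / 9
E_3 = -489.8052 / 9
E_3 = -54.42 eV

The energy is 36 times more negative than hydrogen at the same n due to the stronger nuclear charge.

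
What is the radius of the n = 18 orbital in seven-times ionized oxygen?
2.1432 nm (or 21.4317 Å)

The Bohr radius formula is:
r_n = n² a₀ / Z

where a₀ = 0.0529177 nm is the Bohr radius.

For O⁷⁺ (Z = 8) at n = 18:
r_18 = 18² × 0.0529177 nm / 8
r_18 = 324 × 0.0529177 nm / 8
r_18 = 17.14533 nm / 8
r_18 = 2.1432 nm

The electron orbits at approximately 2.1432 nm from the nucleus.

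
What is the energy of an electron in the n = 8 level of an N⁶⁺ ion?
-10.41686 eV

For hydrogen-like ions, the energy levels scale with Z²:
E_n = -13.6057 Z² / n² eV

For N⁶⁺ (Z = 7) at n = 8:
E_8 = -13.6057 × 7² / 8²
E_8 = -13.6057 × 49 / 64
E_8 = -666.6793 / 64
E_8 = -10.41686 eV

The energy is 49 times more negative than hydrogen at the same n due to the stronger nuclear charge.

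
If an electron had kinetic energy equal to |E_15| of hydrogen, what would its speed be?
1.458e+05 m/s (or 0.0486% of c)

The binding energy at n = 15 for hydrogen is:
E_15 = -13.6057/15² = -0.06046978 eV
|E_15| = 0.06046978 eV

Convert to Joules:
KE = 0.06046978 eV × (1.602177 × 10⁻¹⁹ J/eV) = 9.68833e-21 J

Using KE = ½mv²:
v = √(2·KE/m_e)
v = √(2 × 9.68833e-21 J / 9.10938 × 10⁻³¹ kg)
v = 1.458e+05 m/s

This is approximately 0.0486% the speed of light.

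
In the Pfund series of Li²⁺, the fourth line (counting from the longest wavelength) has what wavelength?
366.133 nm

The lines of a series are numbered from the longest wavelength (smallest ΔE) outward; the fourth line is the transition from n = n_f + 4 to n_f.
The Pfund series has all transitions ending at n_f = 5.

For Li²⁺ (Z = 3), the fourth line (δ-line) is the jump from n = 9 to n = 5:
E_9 = -13.6057 × 3² / 9² = -1.5117444 eV
E_5 = -13.6057 × 3² / 5² = -4.8980520 eV
ΔE = E_9 - E_5 = 3.3863076 eV

λ = hc/E = 1239.84 eV·nm / 3.3863076 eV
λ = 366.133 nm

This is the δ-line of the Pfund series in Li²⁺.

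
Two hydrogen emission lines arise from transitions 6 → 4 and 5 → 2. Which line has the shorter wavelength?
5 → 2

Calculate the energy for each transition:

Transition 6 → 4:
ΔE₁ = |E_4 - E_6| = |-13.6057/4² - (-13.6057/6²)|
ΔE₁ = |-0.8503562500 - (-0.3779361111)| = 0.4724201 eV

Transition 5 → 2:
ΔE₂ = |E_2 - E_5| = |-13.6057/2² - (-13.6057/5²)|
ΔE₂ = |-3.4014250000 - (-0.5442280000)| = 2.8571970 eV

Since 2.8571970 eV > 0.4724201 eV, the transition 5 → 2 emits the more energetic photon.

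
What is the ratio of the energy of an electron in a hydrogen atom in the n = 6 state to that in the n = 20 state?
11.1111

Using E_n = -13.6057 Z² / n² eV with Z = 1:

E_6 = -13.6057 / 6² = -13.6057 / 36 = -0.3779361111 eV
E_20 = -13.6057 / 20² = -13.6057 / 400 = -0.0340142500 eV

The ratio is:
E_6/E_20 = (-0.3779361111) / (-0.0340142500)
E_6/E_20 = (-13.6057/36) / (-13.6057/400)
E_6/E_20 = 400/36
E_6/E_20 = 11.1111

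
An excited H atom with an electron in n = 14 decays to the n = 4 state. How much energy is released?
0.78 eV

The energy levels are E_n = -13.6057 eV / n².

Energy at n = 14: E_14 = -13.6057 / 14² = -0.06942 eV
Energy at n = 4: E_4 = -13.6057 / 4² = -0.85036 eV

For emission (electron falling to lower state), the photon energy is:
E_photon = E_14 - E_4 = |-0.06942 - (-0.85036)|
E_photon = 0.78 eV

This energy is carried away by the emitted photon.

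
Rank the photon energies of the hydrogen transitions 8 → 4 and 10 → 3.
10 → 3

Calculate the energy for each transition:

Transition 8 → 4:
ΔE₁ = |E_4 - E_8| = |-13.6057/4² - (-13.6057/8²)|
ΔE₁ = |-0.8503562500 - (-0.2125890625)| = 0.6377672 eV

Transition 10 → 3:
ΔE₂ = |E_3 - E_10| = |-13.6057/3² - (-13.6057/10²)|
ΔE₂ = |-1.5117444444 - (-0.1360570000)| = 1.3756874 eV

Since 1.3756874 eV > 0.6377672 eV, the transition 10 → 3 emits the more energetic photon.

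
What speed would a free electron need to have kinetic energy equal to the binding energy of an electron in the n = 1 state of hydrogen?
2.1877e+06 m/s (or 0.72974% of c)

The binding energy at n = 1 for hydrogen is:
E_1 = -13.6057/1² = -13.6057000 eV
|E_1| = 13.6057000 eV

Convert to Joules:
KE = 13.6057000 eV × (1.602177 × 10⁻¹⁹ J/eV) = 2.179874e-18 J

Using KE = ½mv²:
v = √(2·KE/m_e)
v = √(2 × 2.179874e-18 J / 9.10938 × 10⁻³¹ kg)
v = 2.1877e+06 m/s

This is approximately 0.72974% the speed of light.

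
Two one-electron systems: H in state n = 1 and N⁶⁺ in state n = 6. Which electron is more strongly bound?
N⁶⁺ at n = 6 (E = -18.518869 eV)

Using E_n = -13.6057 Z² / n² eV:

H (Z = 1) at n = 1:
E = -13.6057 × 1² / 1² = -13.6057 × 1 / 1 = -13.605700000 eV

N⁶⁺ (Z = 7) at n = 6:
E = -13.6057 × 7² / 6² = -13.6057 × 49 / 36 = -18.518869444 eV

Since -18.518869444 eV < -13.605700000 eV,
N⁶⁺ at n = 6 is more tightly bound (requires more energy to ionize).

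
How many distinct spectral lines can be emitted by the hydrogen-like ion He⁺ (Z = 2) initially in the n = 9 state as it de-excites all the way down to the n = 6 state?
6

The electron can occupy levels n = 6, 7, ..., 9 during de-excitation — that is m = 9 - 6 + 1 = 4 distinct levels.

The number of distinct spectral lines equals the number of ways to choose 2 of these m levels (each pair gives one possible emission transition):

Number of lines = m(m-1)/2 = 4×3/2 = 6

These correspond to all possible transitions between the 4 levels:
9 → 8, 9 → 7, 9 → 6, 8 → 7, 8 → 6, 7 → 6

Each transition produces a photon with a unique energy (and thus wavelength). This count does not depend on Z.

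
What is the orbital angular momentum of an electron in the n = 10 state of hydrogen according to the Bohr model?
1.055e-33 J·s (or 10ℏ)

In the Bohr model, angular momentum is quantized:
L = nℏ

where ℏ = h/(2π) = 1.05457e-34 J·s

For n = 10:
L = 10 × 1.05457e-34 J·s
L = 1.055e-33 J·s

This can also be written as L = 10ℏ.
The angular momentum is an integer multiple of the reduced Planck constant.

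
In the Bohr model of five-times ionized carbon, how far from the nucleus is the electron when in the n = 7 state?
0.4322 nm (or 4.3216 Å)

The Bohr radius formula is:
r_n = n² a₀ / Z

where a₀ = 0.0529177 nm is the Bohr radius.

For C⁵⁺ (Z = 6) at n = 7:
r_7 = 7² × 0.0529177 nm / 6
r_7 = 49 × 0.0529177 nm / 6
r_7 = 2.59297 nm / 6
r_7 = 0.4322 nm

The electron orbits at approximately 0.4322 nm from the nucleus.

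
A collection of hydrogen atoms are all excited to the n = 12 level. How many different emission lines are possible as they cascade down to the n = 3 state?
45

The electron can occupy levels n = 3, 4, ..., 12 during de-excitation — that is m = 12 - 3 + 1 = 10 distinct levels.

The number of distinct spectral lines equals the number of ways to choose 2 of these m levels (each pair gives one possible emission transition):

Number of lines = m(m-1)/2 = 10×9/2 = 45

These correspond to all possible transitions between the 10 levels:
12 → 11, 12 → 10, 12 → 9, 12 → 8, 12 → 7, 12 → 6, 12 → 5, 12 → 4...

Each transition produces a photon with a unique energy (and thus wavelength). This count does not depend on Z.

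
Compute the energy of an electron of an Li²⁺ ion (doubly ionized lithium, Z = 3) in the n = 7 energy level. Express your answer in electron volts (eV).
-2.499006 eV

The energy levels of a hydrogen-like atom are given by:
E_n = -13.6057 Z² / n² eV  (with Z = 3 for Li²⁺)

For n = 7:
E_7 = -13.6057 × 3² / 7²
E_7 = -13.6057 × 9 / 49
E_7 = -2.499006 eV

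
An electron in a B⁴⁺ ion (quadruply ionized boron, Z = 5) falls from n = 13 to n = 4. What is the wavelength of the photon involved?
64.419893 nm

First, find the transition energy using E_n = -13.6057 Z² / n² eV:
E_13 = -13.6057 × 5² / 13² = -2.01267751 eV
E_4 = -13.6057 × 5² / 4² = -21.25890625 eV

Photon energy: |ΔE| = |E_4 - E_13| = 19.24622874 eV

Convert to wavelength using E = hc/λ with hc = 1239.84 eV·nm:
λ = hc/E = 1239.84 eV·nm / 19.24622874 eV
λ = 64.419893 nm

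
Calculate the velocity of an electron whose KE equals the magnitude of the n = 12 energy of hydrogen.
1.8231e+05 m/s (or 0.061% of c)

The binding energy at n = 12 for hydrogen is:
E_12 = -13.6057/12² = -0.094484028 eV
|E_12| = 0.094484028 eV

Convert to Joules:
KE = 0.094484028 eV × (1.602177 × 10⁻¹⁹ J/eV) = 1.513801e-20 J

Using KE = ½mv²:
v = √(2·KE/m_e)
v = √(2 × 1.513801e-20 J / 9.10938 × 10⁻³¹ kg)
v = 1.8231e+05 m/s

This is approximately 0.061% the speed of light.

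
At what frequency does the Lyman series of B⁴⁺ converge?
8.22e+16 Hz

The series limit corresponds to the transition from n = ∞ to n = 1.
This is the highest energy (shortest wavelength) transition in the Lyman series.

E_∞ = 0 eV
E_1 = -13.6057 × 5² / 1² = -340.1425 eV

Energy at series limit:
ΔE = E_∞ - E_1 = 0 - (-340.1425) = 340.1425 eV
E = 340.1425 eV × (1.602177 × 10⁻¹⁹ J/eV) = 5.4497e-17 J
f = E/h = 5.4497e-17 J / (6.62607 × 10⁻³⁴ J·s) = 8.22e+16 Hz

This energy equals the ionization energy from the n = 1 state of B⁴⁺.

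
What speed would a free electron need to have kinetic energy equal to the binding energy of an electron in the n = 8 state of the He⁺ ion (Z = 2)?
5.47e+05 m/s (or 0.1824% of c)

The binding energy at n = 8 for He⁺ is:
E_8 = -13.6057 × 2²/8² = -0.850356 eV
|E_8| = 0.850356 eV

Convert to Joules:
KE = 0.850356 eV × (1.602177 × 10⁻¹⁹ J/eV) = 1.3624e-19 J

Using KE = ½mv²:
v = √(2·KE/m_e)
v = √(2 × 1.3624e-19 J / 9.10938 × 10⁻³¹ kg)
v = 5.47e+05 m/s

This is approximately 0.1824% the speed of light.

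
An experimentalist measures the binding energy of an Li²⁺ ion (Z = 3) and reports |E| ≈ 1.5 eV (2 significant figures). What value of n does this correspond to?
n = 9

The exact energy levels follow E_n = -13.6057 Z² / n² eV with Z = 3.

The measured value (-1.5 eV) is reported to only 2 significant figures, so we must test candidate n values and see which one matches to that precision.

Candidate energies:
  n = 7:  E = -13.6057 × 3² / 7² = -2.49901 eV
  n = 8:  E = -13.6057 × 3² / 8² = -1.91330 eV
  n = 9:  E = -13.6057 × 3² / 9² = -1.51174 eV  ← matches
  n = 10:  E = -13.6057 × 3² / 10² = -1.22451 eV
  n = 11:  E = -13.6057 × 3² / 11² = -1.01199 eV

Checking against the measurement of -1.5 eV (2 sig figs), only n = 9 agrees:
E_9 = -1.51174 eV, which rounds to -1.5 eV ✓

Therefore n = 9.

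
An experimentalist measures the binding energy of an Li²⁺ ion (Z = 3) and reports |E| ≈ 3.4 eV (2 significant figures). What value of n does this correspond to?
n = 6

The exact energy levels follow E_n = -13.6057 Z² / n² eV with Z = 3.

The measured value (-3.4 eV) is reported to only 2 significant figures, so we must test candidate n values and see which one matches to that precision.

Candidate energies:
  n = 4:  E = -13.6057 × 3² / 4² = -7.65321 eV
  n = 5:  E = -13.6057 × 3² / 5² = -4.89805 eV
  n = 6:  E = -13.6057 × 3² / 6² = -3.40143 eV  ← matches
  n = 7:  E = -13.6057 × 3² / 7² = -2.49901 eV
  n = 8:  E = -13.6057 × 3² / 8² = -1.91330 eV

Checking against the measurement of -3.4 eV (2 sig figs), only n = 6 agrees:
E_6 = -3.40143 eV, which rounds to -3.4 eV ✓

Therefore n = 6.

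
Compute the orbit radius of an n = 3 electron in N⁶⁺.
0.0680 nm (or 0.6804 Å)

The Bohr radius formula is:
r_n = n² a₀ / Z

where a₀ = 0.0529177 nm is the Bohr radius.

For N⁶⁺ (Z = 7) at n = 3:
r_3 = 3² × 0.0529177 nm / 7
r_3 = 9 × 0.0529177 nm / 7
r_3 = 0.47626 nm / 7
r_3 = 0.0680 nm

The electron orbits at approximately 0.0680 nm from the nucleus.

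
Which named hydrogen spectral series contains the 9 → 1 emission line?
Lyman series

The spectral series in hydrogen are named based on the final (lower) energy level:
- Lyman series: n_final = 1 (ultraviolet)
- Balmer series: n_final = 2 (visible/near-UV)
- Paschen series: n_final = 3 (infrared)
- Brackett series: n_final = 4 (infrared)
- Pfund series: n_final = 5 (far infrared)

Since this transition ends at n = 1, it belongs to the Lyman series.

For reference, this 9 → 1 line has photon energy
ΔE = 13.6057 eV × (1/1² - 1/9²) = 13.43773 eV,
corresponding to wavelength λ = hc/ΔE = 1239.84 eV·nm / 13.43773 eV = 92.266 nm in the ultraviolet region.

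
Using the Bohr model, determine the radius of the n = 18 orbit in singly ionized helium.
8.5727 nm (or 85.7267 Å)

The Bohr radius formula is:
r_n = n² a₀ / Z

where a₀ = 0.0529177 nm is the Bohr radius.

For He⁺ (Z = 2) at n = 18:
r_18 = 18² × 0.0529177 nm / 2
r_18 = 324 × 0.0529177 nm / 2
r_18 = 17.14533 nm / 2
r_18 = 8.5727 nm

The electron orbits at approximately 8.5727 nm from the nucleus.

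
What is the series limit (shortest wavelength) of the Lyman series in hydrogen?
91.12651 nm

The series limit corresponds to the transition from n = ∞ to n = 1.
This is the highest energy (shortest wavelength) transition in the Lyman series.

E_∞ = 0 eV
E_1 = -13.6057 / 1² = -13.6057000 eV

Energy at series limit:
ΔE = E_∞ - E_1 = 0 - (-13.6057000) = 13.6057000 eV
λ = hc/E = 1239.84 eV·nm / 13.6057000 eV = 91.12651 nm

This energy equals the ionization energy from the n = 1 state of hydrogen.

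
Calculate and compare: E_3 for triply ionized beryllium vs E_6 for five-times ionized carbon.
Be³⁺ at n = 3 (E = -24.18791 eV)

Using E_n = -13.6057 Z² / n² eV:

Be³⁺ (Z = 4) at n = 3:
E = -13.6057 × 4² / 3² = -13.6057 × 16 / 9 = -24.18791111 eV

C⁵⁺ (Z = 6) at n = 6:
E = -13.6057 × 6² / 6² = -13.6057 × 36 / 36 = -13.60570000 eV

Since -24.18791111 eV < -13.60570000 eV,
Be³⁺ at n = 3 is more tightly bound (requires more energy to ionize).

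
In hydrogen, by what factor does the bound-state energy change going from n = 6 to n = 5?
1.440000

Using E_n = -13.6057 Z² / n² eV with Z = 1:

E_5 = -13.6057 / 5² = -13.6057 / 25 = -0.544228000000 eV
E_6 = -13.6057 / 6² = -13.6057 / 36 = -0.377936111111 eV

The ratio is:
E_5/E_6 = (-0.544228000000) / (-0.377936111111)
E_5/E_6 = (-13.6057/25) / (-13.6057/36)
E_5/E_6 = 36/25
E_5/E_6 = 1.440000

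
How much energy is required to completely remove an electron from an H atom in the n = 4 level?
0.85036 eV

The ionization energy is the energy needed to remove the electron completely (n → ∞).

For hydrogen, E_n = -13.6057 eV / n².

At n = 4: E_4 = -13.6057 / 4² = -0.85035625 eV
At n = ∞: E_∞ = 0 eV

Ionization energy = E_∞ - E_4 = 0 - (-0.85035625) = 0.85035625 eV
Ionization energy ≈ 0.85036 eV

This is also called the binding energy of the electron in state n = 4.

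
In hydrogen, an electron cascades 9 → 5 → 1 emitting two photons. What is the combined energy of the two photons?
13.438 eV

The energy levels of hydrogen are E_n = -13.6057 / n² eV.

First transition (9 → 5):
ΔE₁ = |E_5 - E_9|
ΔE₁ = |-0.544228000 - (-0.167971605)| = 0.376256 eV

Second transition (5 → 1):
ΔE₂ = |E_1 - E_5|
ΔE₂ = |-13.605700000 - (-0.544228000)| = 13.061472 eV

Total energy released:
E_total = ΔE₁ + ΔE₂ = 0.376256 + 13.061472 = 13.438 eV

Note: This equals the direct transition 9 → 1: 13.438 eV ✓
Energy is conserved regardless of the path taken.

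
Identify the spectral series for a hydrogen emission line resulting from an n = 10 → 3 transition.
Paschen series

The spectral series in hydrogen are named based on the final (lower) energy level:
- Lyman series: n_final = 1 (ultraviolet)
- Balmer series: n_final = 2 (visible/near-UV)
- Paschen series: n_final = 3 (infrared)
- Brackett series: n_final = 4 (infrared)
- Pfund series: n_final = 5 (far infrared)

Since this transition ends at n = 3, it belongs to the Paschen series.

For reference, this 10 → 3 line has photon energy
ΔE = 13.6057 eV × (1/3² - 1/10²) = 1.37568744 eV,
corresponding to wavelength λ = hc/ΔE = 1239.84 eV·nm / 1.37568744 eV = 901.2512 nm in the infrared region.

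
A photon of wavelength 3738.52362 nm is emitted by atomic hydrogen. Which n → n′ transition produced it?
n = 8 → n = 5

First, find the photon energy from the wavelength (hc = 1239.84 eV·nm):
E = hc/λ = 1239.84 eV·nm / 3738.52362 nm = 0.33163894 eV

The energy levels of hydrogen satisfy E_n = -13.6057 / n² eV, so an emission n_i → n_f releases
ΔE = 13.6057 × (1/n_f² − 1/n_i²) eV.

Setting ΔE equal to the photon energy:
1/n_f² − 1/n_i² = 0.33163894 / 13.6057 = 0.024375000

Since 1/n_i² must be positive, we need 1/n_f² > 0.024375000, i.e. n_f ≤ 6. For each allowed n_f, solve n_i = (1/n_f² − 0.024375000)^(−1/2) and check whether it is a whole number:
  n_f = 1: 1/n_i² = 1.000000000 − 0.024375000 = 0.975625000 → n_i = 1.012  (not an integer) ✗
  n_f = 2: 1/n_i² = 0.250000000 − 0.024375000 = 0.225625000 → n_i = 2.105  (not an integer) ✗
  n_f = 3: 1/n_i² = 0.111111111 − 0.024375000 = 0.086736111 → n_i = 3.395  (not an integer) ✗
  n_f = 4: 1/n_i² = 0.062500000 − 0.024375000 = 0.038125000 → n_i = 5.121  (not an integer) ✗
  n_f = 5: 1/n_i² = 0.040000000 − 0.024375000 = 0.015625000 → n_i = 8.000  → integer, n_i = 8 ✓
  n_f = 6: 1/n_i² = 0.027777778 − 0.024375000 = 0.003402778 → n_i = 17.143  (not an integer) ✗

Only n_f = 5 gives an integer upper level, n_i = 8.

The transition is from n = 8 to n = 5 (emission).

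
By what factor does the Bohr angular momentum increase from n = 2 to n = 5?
2.5000

In the Bohr model, L_n = nℏ, so the ratio is purely the ratio of quantum numbers:

L_5/L_2 = 5ℏ / 2ℏ = 5/2 = 2.5000

The angular momentum scales linearly with n.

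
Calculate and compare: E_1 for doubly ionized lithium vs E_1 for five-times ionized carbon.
C⁵⁺ at n = 1 (E = -489.8052 eV)

Using E_n = -13.6057 Z² / n² eV:

Li²⁺ (Z = 3) at n = 1:
E = -13.6057 × 3² / 1² = -13.6057 × 9 / 1 = -122.4513000 eV

C⁵⁺ (Z = 6) at n = 1:
E = -13.6057 × 6² / 1² = -13.6057 × 36 / 1 = -489.8052000 eV

Since -489.8052000 eV < -122.4513000 eV,
C⁵⁺ at n = 1 is more tightly bound (requires more energy to ionize).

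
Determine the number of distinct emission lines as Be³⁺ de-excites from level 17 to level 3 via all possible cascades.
105

The electron can occupy levels n = 3, 4, ..., 17 during de-excitation — that is m = 17 - 3 + 1 = 15 distinct levels.

The number of distinct spectral lines equals the number of ways to choose 2 of these m levels (each pair gives one possible emission transition):

Number of lines = m(m-1)/2 = 15×14/2 = 105

These correspond to all possible transitions between the 15 levels:
17 → 16, 17 → 15, 17 → 14, 17 → 13, 17 → 12, 17 → 11, 17 → 10, 17 → 9...

Each transition produces a photon with a unique energy (and thus wavelength). This count does not depend on Z.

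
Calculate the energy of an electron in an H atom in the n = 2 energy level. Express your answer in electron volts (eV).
-3.40143 eV

The energy levels of a hydrogen-like atom are given by:
E_n = -13.6057 eV / n²

For n = 2:
E_2 = -13.6057 eV / 2²
E_2 = -13.6057 eV / 4
E_2 = -3.40143 eV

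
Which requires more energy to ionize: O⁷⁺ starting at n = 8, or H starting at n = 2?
O⁷⁺ at n = 8 (E = -13.61 eV)

Using E_n = -13.6057 Z² / n² eV:

O⁷⁺ (Z = 8) at n = 8:
E = -13.6057 × 8² / 8² = -13.6057 × 64 / 64 = -13.60570 eV

H (Z = 1) at n = 2:
E = -13.6057 × 1² / 2² = -13.6057 × 1 / 4 = -3.40143 eV

Since -13.60570 eV < -3.40143 eV,
O⁷⁺ at n = 8 is more tightly bound (requires more energy to ionize).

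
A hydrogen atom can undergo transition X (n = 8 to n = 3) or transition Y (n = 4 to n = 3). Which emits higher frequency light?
8 → 3

Calculate the energy for each transition:

Transition 8 → 3:
ΔE₁ = |E_3 - E_8| = |-13.6057/3² - (-13.6057/8²)|
ΔE₁ = |-1.511744444 - (-0.212589063)| = 1.299155 eV

Transition 4 → 3:
ΔE₂ = |E_3 - E_4| = |-13.6057/3² - (-13.6057/4²)|
ΔE₂ = |-1.511744444 - (-0.850356250)| = 0.661388 eV

Since 1.299155 eV > 0.661388 eV, the transition 8 → 3 emits the more energetic photon.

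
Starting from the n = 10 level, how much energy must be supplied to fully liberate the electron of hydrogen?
0.14 eV

The ionization energy is the energy needed to remove the electron completely (n → ∞).

For hydrogen, E_n = -13.6057 eV / n².

At n = 10: E_10 = -13.6057 / 10² = -0.13606 eV
At n = ∞: E_∞ = 0 eV

Ionization energy = E_∞ - E_10 = 0 - (-0.13606) = 0.13606 eV
Ionization energy ≈ 0.14 eV

This is also called the binding energy of the electron in state n = 10.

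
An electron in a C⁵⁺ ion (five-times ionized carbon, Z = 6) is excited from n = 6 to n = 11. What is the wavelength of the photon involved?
129.7213 nm

First, find the transition energy using E_n = -13.6057 Z² / n² eV:
E_6 = -13.6057 × 6² / 6² = -13.60570000 eV
E_11 = -13.6057 × 6² / 11² = -4.04797686 eV

Photon energy: |ΔE| = |E_11 - E_6| = 9.55772314 eV

Convert to wavelength using E = hc/λ with hc = 1239.84 eV·nm:
λ = hc/E = 1239.84 eV·nm / 9.55772314 eV
λ = 129.7213 nm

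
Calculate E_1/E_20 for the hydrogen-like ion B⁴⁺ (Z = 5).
400.00

Using E_n = -13.6057 Z² / n² eV with Z = 5:

E_1 = -13.6057 × 5² / 1² = -340.1425 / 1 = -340.14250000 eV
E_20 = -13.6057 × 5² / 20² = -340.1425 / 400 = -0.85035625 eV

The ratio is:
E_1/E_20 = (-340.14250000) / (-0.85035625)
E_1/E_20 = (-340.1425/1) / (-340.1425/400)
E_1/E_20 = 400/1
E_1/E_20 = 400.00
(Note: the Z² factors cancel in the ratio.)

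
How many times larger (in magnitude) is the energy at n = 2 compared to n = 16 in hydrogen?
64.000000

Using E_n = -13.6057 Z² / n² eV with Z = 1:

E_2 = -13.6057 / 2² = -13.6057 / 4 = -3.401425000000 eV
E_16 = -13.6057 / 16² = -13.6057 / 256 = -0.053147265625 eV

The ratio is:
E_2/E_16 = (-3.401425000000) / (-0.053147265625)
E_2/E_16 = (-13.6057/4) / (-13.6057/256)
E_2/E_16 = 256/4
E_2/E_16 = 64.000000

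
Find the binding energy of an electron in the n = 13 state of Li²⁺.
0.72456 eV

The ionization energy is the energy needed to remove the electron completely (n → ∞).

For a hydrogen-like ion with Z = 3, E_n = -13.6057 Z² / n² eV.

At n = 13: E_13 = -13.6057 × 3² / 13² = -0.72456391 eV
At n = ∞: E_∞ = 0 eV

Ionization energy = E_∞ - E_13 = 0 - (-0.72456391) = 0.72456391 eV
Ionization energy ≈ 0.72456 eV

This is also called the binding energy of the electron in state n = 13.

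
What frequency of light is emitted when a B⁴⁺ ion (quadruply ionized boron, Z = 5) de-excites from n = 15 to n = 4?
4.77e+15 Hz

First, find the transition energy:
E_15 = -13.6057 × 5² / 15² = -1.5117444 eV
E_4 = -13.6057 × 5² / 4² = -21.2589063 eV
|ΔE| = |E_4 - E_15| = 19.7471619 eV

Convert to Joules: E = 19.7471619 eV × (1.602177 × 10⁻¹⁹ J/eV) = 3.1638e-18 J

Using E = hf:
f = E/h = 3.1638e-18 J / (6.62607 × 10⁻³⁴ J·s)
f = 4.77e+15 Hz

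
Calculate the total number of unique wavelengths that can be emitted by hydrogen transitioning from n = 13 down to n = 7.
21

The electron can occupy levels n = 7, 8, ..., 13 during de-excitation — that is m = 13 - 7 + 1 = 7 distinct levels.

The number of distinct spectral lines equals the number of ways to choose 2 of these m levels (each pair gives one possible emission transition):

Number of lines = m(m-1)/2 = 7×6/2 = 21

These correspond to all possible transitions between the 7 levels:
13 → 12, 13 → 11, 13 → 10, 13 → 9, 13 → 8, 13 → 7, 12 → 11, 12 → 10...

Each transition produces a photon with a unique energy (and thus wavelength). This count does not depend on Z.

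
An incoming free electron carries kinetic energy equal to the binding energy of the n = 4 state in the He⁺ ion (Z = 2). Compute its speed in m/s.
1.09e+06 m/s (or 0.365% of c)

The binding energy at n = 4 for He⁺ is:
E_4 = -13.6057 × 2²/4² = -3.40143 eV
|E_4| = 3.40143 eV

Convert to Joules:
KE = 3.40143 eV × (1.602177 × 10⁻¹⁹ J/eV) = 5.4497e-19 J

Using KE = ½mv²:
v = √(2·KE/m_e)
v = √(2 × 5.4497e-19 J / 9.10938 × 10⁻³¹ kg)
v = 1.09e+06 m/s

This is approximately 0.365% the speed of light.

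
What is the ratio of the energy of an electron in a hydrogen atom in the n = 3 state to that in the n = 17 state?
32.11

Using E_n = -13.6057 Z² / n² eV with Z = 1:

E_3 = -13.6057 / 3² = -13.6057 / 9 = -1.51174444 eV
E_17 = -13.6057 / 17² = -13.6057 / 289 = -0.04707855 eV

The ratio is:
E_3/E_17 = (-1.51174444) / (-0.04707855)
E_3/E_17 = (-13.6057/9) / (-13.6057/289)
E_3/E_17 = 289/9
E_3/E_17 = 32.11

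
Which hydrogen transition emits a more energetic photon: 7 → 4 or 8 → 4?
8 → 4

Calculate the energy for each transition:

Transition 7 → 4:
ΔE₁ = |E_4 - E_7| = |-13.6057/4² - (-13.6057/7²)|
ΔE₁ = |-0.850356250 - (-0.277667347)| = 0.572689 eV

Transition 8 → 4:
ΔE₂ = |E_4 - E_8| = |-13.6057/4² - (-13.6057/8²)|
ΔE₂ = |-0.850356250 - (-0.212589063)| = 0.637767 eV

Since 0.637767 eV > 0.572689 eV, the transition 8 → 4 emits the more energetic photon.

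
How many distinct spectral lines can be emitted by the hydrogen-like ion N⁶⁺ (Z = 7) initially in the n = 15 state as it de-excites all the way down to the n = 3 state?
78

The electron can occupy levels n = 3, 4, ..., 15 during de-excitation — that is m = 15 - 3 + 1 = 13 distinct levels.

The number of distinct spectral lines equals the number of ways to choose 2 of these m levels (each pair gives one possible emission transition):

Number of lines = m(m-1)/2 = 13×12/2 = 78

These correspond to all possible transitions between the 13 levels:
15 → 14, 15 → 13, 15 → 12, 15 → 11, 15 → 10, 15 → 9, 15 → 8, 15 → 7...

Each transition produces a photon with a unique energy (and thus wavelength). This count does not depend on Z.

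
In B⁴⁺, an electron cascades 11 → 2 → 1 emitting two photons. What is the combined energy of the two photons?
337.331405 eV

The energy levels of B⁴⁺ are E_n = -13.6057 × 5² / n² eV.

First transition (11 → 2):
ΔE₁ = |E_2 - E_11|
ΔE₁ = |-85.035625000000 - (-2.811095041322)| = 82.224529959 eV

Second transition (2 → 1):
ΔE₂ = |E_1 - E_2|
ΔE₂ = |-340.142500000000 - (-85.035625000000)| = 255.106875000 eV

Total energy released:
E_total = ΔE₁ + ΔE₂ = 82.224529959 + 255.106875000 = 337.331405 eV

Note: This equals the direct transition 11 → 1: 337.331405 eV ✓
Energy is conserved regardless of the path taken.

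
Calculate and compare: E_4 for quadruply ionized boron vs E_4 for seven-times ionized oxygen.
O⁷⁺ at n = 4 (E = -54.42 eV)

Using E_n = -13.6057 Z² / n² eV:

B⁴⁺ (Z = 5) at n = 4:
E = -13.6057 × 5² / 4² = -13.6057 × 25 / 16 = -21.25891 eV

O⁷⁺ (Z = 8) at n = 4:
E = -13.6057 × 8² / 4² = -13.6057 × 64 / 16 = -54.42280 eV

Since -54.42280 eV < -21.25891 eV,
O⁷⁺ at n = 4 is more tightly bound (requires more energy to ionize).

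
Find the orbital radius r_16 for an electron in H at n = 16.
13.54694 nm (or 135.46936 Å)

The Bohr radius formula is:
r_n = n² a₀ / Z

where a₀ = 0.05291772 nm is the Bohr radius.

For H (Z = 1) at n = 16:
r_16 = 16² × 0.05291772 nm / 1
r_16 = 256 × 0.05291772 nm / 1
r_16 = 13.546936 nm / 1
r_16 = 13.54694 nm

The electron orbits at approximately 13.54694 nm from the nucleus.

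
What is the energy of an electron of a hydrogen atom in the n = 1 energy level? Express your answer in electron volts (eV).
-13.606 eV

The energy levels of a hydrogen-like atom are given by:
E_n = -13.6057 eV / n²

For n = 1:
E_1 = -13.6057 eV / 1²
E_1 = -13.6057 eV / 1
E_1 = -13.606 eV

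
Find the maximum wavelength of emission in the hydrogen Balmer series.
656.1109 nm

The longest wavelength corresponds to the smallest energy transition in the series.
The Balmer series has all transitions ending at n_f = 2.

For H, the first line (α-line) is the jump from n = 3 to n = 2:
E_3 = -13.6057 / 3² = -1.51174444 eV
E_2 = -13.6057 / 2² = -3.40142500 eV
ΔE = E_3 - E_2 = 1.88968056 eV

λ = hc/E = 1239.84 eV·nm / 1.88968056 eV
λ = 656.1109 nm

This is the α-line of the Balmer series in H.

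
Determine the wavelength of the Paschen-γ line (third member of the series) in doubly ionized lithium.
121.502018 nm

The lines of a series are numbered from the longest wavelength (smallest ΔE) outward; the third line is the transition from n = n_f + 3 to n_f.
The Paschen series has all transitions ending at n_f = 3.

For Li²⁺ (Z = 3), the third line (γ-line) is the jump from n = 6 to n = 3:
E_6 = -13.6057 × 3² / 6² = -3.401425000 eV
E_3 = -13.6057 × 3² / 3² = -13.605700000 eV
ΔE = E_6 - E_3 = 10.204275000 eV

λ = hc/E = 1239.84 eV·nm / 10.204275000 eV
λ = 121.502018 nm

This is the γ-line of the Paschen series in Li²⁺.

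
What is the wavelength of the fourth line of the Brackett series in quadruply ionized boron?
77.761291 nm

The lines of a series are numbered from the longest wavelength (smallest ΔE) outward; the fourth line is the transition from n = n_f + 4 to n_f.
The Brackett series has all transitions ending at n_f = 4.

For B⁴⁺ (Z = 5), the fourth line (δ-line) is the jump from n = 8 to n = 4:
E_8 = -13.6057 × 5² / 8² = -5.31472656 eV
E_4 = -13.6057 × 5² / 4² = -21.25890625 eV
ΔE = E_8 - E_4 = 15.94417969 eV

λ = hc/E = 1239.84 eV·nm / 15.94417969 eV
λ = 77.761291 nm

This is the δ-line of the Brackett series in B⁴⁺.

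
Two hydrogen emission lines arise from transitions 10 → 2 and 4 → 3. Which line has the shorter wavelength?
10 → 2

Calculate the energy for each transition:

Transition 10 → 2:
ΔE₁ = |E_2 - E_10| = |-13.6057/2² - (-13.6057/10²)|
ΔE₁ = |-3.40142500000 - (-0.13605700000)| = 3.26536800 eV

Transition 4 → 3:
ΔE₂ = |E_3 - E_4| = |-13.6057/3² - (-13.6057/4²)|
ΔE₂ = |-1.51174444444 - (-0.85035625000)| = 0.66138819 eV

Since 3.26536800 eV > 0.66138819 eV, the transition 10 → 2 emits the more energetic photon.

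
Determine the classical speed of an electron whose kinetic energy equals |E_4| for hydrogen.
5.4692e+05 m/s (or 0.18243% of c)

The binding energy at n = 4 for hydrogen is:
E_4 = -13.6057/4² = -0.85035625 eV
|E_4| = 0.85035625 eV

Convert to Joules:
KE = 0.85035625 eV × (1.602177 × 10⁻¹⁹ J/eV) = 1.362421e-19 J

Using KE = ½mv²:
v = √(2·KE/m_e)
v = √(2 × 1.362421e-19 J / 9.10938 × 10⁻³¹ kg)
v = 5.4692e+05 m/s

This is approximately 0.18243% the speed of light.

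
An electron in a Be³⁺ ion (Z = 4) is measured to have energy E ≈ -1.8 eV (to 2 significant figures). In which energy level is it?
n = 11

The exact energy levels follow E_n = -13.6057 Z² / n² eV with Z = 4.

The measured value (-1.8 eV) is reported to only 2 significant figures, so we must test candidate n values and see which one matches to that precision.

Candidate energies:
  n = 9:  E = -13.6057 × 4² / 9² = -2.687546 eV
  n = 10:  E = -13.6057 × 4² / 10² = -2.176912 eV
  n = 11:  E = -13.6057 × 4² / 11² = -1.799101 eV  ← matches
  n = 12:  E = -13.6057 × 4² / 12² = -1.511744 eV
  n = 13:  E = -13.6057 × 4² / 13² = -1.288114 eV

Checking against the measurement of -1.8 eV (2 sig figs), only n = 11 agrees:
E_11 = -1.799101 eV, which rounds to -1.8 eV ✓

Therefore n = 11.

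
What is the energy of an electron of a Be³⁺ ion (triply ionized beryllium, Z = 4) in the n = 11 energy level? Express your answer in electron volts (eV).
-1.799101 eV

The energy levels of a hydrogen-like atom are given by:
E_n = -13.6057 Z² / n² eV  (with Z = 4 for Be³⁺)

For n = 11:
E_11 = -13.6057 × 4² / 11²
E_11 = -13.6057 × 16 / 121
E_11 = -1.799101 eV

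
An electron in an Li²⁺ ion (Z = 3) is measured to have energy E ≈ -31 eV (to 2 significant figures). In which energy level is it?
n = 2

The exact energy levels follow E_n = -13.6057 Z² / n² eV with Z = 3.

The measured value (-31 eV) is reported to only 2 significant figures, so we must test candidate n values and see which one matches to that precision.

Candidate energies:
  n = 1:  E = -13.6057 × 3² / 1² = -122.45130 eV
  n = 2:  E = -13.6057 × 3² / 2² = -30.61283 eV  ← matches
  n = 3:  E = -13.6057 × 3² / 3² = -13.60570 eV
  n = 4:  E = -13.6057 × 3² / 4² = -7.65321 eV

Checking against the measurement of -31 eV (2 sig figs), only n = 2 agrees:
E_2 = -30.61283 eV, which rounds to -31 eV ✓

Therefore n = 2.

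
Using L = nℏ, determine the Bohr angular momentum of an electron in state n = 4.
4.21829e-34 J·s (or 4ℏ)

In the Bohr model, angular momentum is quantized:
L = nℏ

where ℏ = h/(2π) = 1.0545718e-34 J·s

For n = 4:
L = 4 × 1.0545718e-34 J·s
L = 4.21829e-34 J·s

This can also be written as L = 4ℏ.
The angular momentum is an integer multiple of the reduced Planck constant.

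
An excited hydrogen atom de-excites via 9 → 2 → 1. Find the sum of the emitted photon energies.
13.44 eV

The energy levels of hydrogen are E_n = -13.6057 / n² eV.

First transition (9 → 2):
ΔE₁ = |E_2 - E_9|
ΔE₁ = |-3.40142500 - (-0.16797160)| = 3.23345 eV

Second transition (2 → 1):
ΔE₂ = |E_1 - E_2|
ΔE₂ = |-13.60570000 - (-3.40142500)| = 10.20428 eV

Total energy released:
E_total = ΔE₁ + ΔE₂ = 3.23345 + 10.20428 = 13.44 eV

Note: This equals the direct transition 9 → 1: 13.44 eV ✓
Energy is conserved regardless of the path taken.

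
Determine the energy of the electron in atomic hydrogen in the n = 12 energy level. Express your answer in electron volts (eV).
-0.09448 eV

The energy levels of a hydrogen-like atom are given by:
E_n = -13.6057 eV / n²

For n = 12:
E_12 = -13.6057 eV / 12²
E_12 = -13.6057 eV / 144
E_12 = -0.09448 eV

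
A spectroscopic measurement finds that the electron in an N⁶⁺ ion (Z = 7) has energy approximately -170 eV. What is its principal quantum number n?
n = 2

The exact energy levels follow E_n = -13.6057 Z² / n² eV with Z = 7.

The measured value (-170 eV) is reported to only 2 significant figures, so we must test candidate n values and see which one matches to that precision.

Candidate energies:
  n = 1:  E = -13.6057 × 7² / 1² = -666.679300 eV
  n = 2:  E = -13.6057 × 7² / 2² = -166.669825 eV  ← matches
  n = 3:  E = -13.6057 × 7² / 3² = -74.075478 eV
  n = 4:  E = -13.6057 × 7² / 4² = -41.667456 eV

Checking against the measurement of -170 eV (2 sig figs), only n = 2 agrees:
E_2 = -166.669825 eV, which rounds to -170 eV ✓

Therefore n = 2.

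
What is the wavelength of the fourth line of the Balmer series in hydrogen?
410.069 nm

The lines of a series are numbered from the longest wavelength (smallest ΔE) outward; the fourth line is the transition from n = n_f + 4 to n_f.
The Balmer series has all transitions ending at n_f = 2.

For H, the fourth line (δ-line) is the jump from n = 6 to n = 2:
E_6 = -13.6057 / 6² = -0.3779361 eV
E_2 = -13.6057 / 2² = -3.4014250 eV
ΔE = E_6 - E_2 = 3.0234889 eV

λ = hc/E = 1239.84 eV·nm / 3.0234889 eV
λ = 410.069 nm

This is the δ-line of the Balmer series in H.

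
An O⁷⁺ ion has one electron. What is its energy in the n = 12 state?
-6.047 eV

For hydrogen-like ions, the energy levels scale with Z²:
E_n = -13.6057 Z² / n² eV

For O⁷⁺ (Z = 8) at n = 12:
E_12 = -13.6057 × 8² / 12²
E_12 = -13.6057 × 64 / 144
E_12 = -870.7648 / 144
E_12 = -6.047 eV

The energy is 64 times more negative than hydrogen at the same n due to the stronger nuclear charge.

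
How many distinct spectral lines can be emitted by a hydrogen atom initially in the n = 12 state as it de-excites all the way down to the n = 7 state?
15

The electron can occupy levels n = 7, 8, ..., 12 during de-excitation — that is m = 12 - 7 + 1 = 6 distinct levels.

The number of distinct spectral lines equals the number of ways to choose 2 of these m levels (each pair gives one possible emission transition):

Number of lines = m(m-1)/2 = 6×5/2 = 15

These correspond to all possible transitions between the 6 levels:
12 → 11, 12 → 10, 12 → 9, 12 → 8, 12 → 7, 11 → 10, 11 → 9, 11 → 8...

Each transition produces a photon with a unique energy (and thus wavelength). This count does not depend on Z.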